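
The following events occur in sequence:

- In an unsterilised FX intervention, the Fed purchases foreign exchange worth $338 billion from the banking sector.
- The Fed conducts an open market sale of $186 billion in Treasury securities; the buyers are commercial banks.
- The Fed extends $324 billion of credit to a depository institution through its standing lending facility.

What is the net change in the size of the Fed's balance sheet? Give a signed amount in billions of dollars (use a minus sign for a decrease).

+$476 billion

FX purchase $338 billion: a Fed asset is acquired → +$338B.
OMO sale (to banks) $186 billion: a Fed asset is shed → −$186B.
Discount-window loan $324 billion: a Fed asset is acquired → +$324B.
Net: 338 − 186 + 324 = +$476 billion.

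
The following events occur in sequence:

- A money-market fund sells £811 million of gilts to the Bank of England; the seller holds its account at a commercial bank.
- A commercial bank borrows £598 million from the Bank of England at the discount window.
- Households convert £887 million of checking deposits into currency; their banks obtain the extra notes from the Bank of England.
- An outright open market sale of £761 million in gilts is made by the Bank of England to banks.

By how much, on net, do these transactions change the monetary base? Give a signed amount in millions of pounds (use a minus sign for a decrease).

Bank of England balance sheet:
  Assets:      Securities +£50M, Loans to banks +£598M
  Liabilities: Bank reserves −£239M, Currency in circulation +£887M
Monetary base = currency + reserves: +£887M + (−£239M) = +£648 million.

+£648 million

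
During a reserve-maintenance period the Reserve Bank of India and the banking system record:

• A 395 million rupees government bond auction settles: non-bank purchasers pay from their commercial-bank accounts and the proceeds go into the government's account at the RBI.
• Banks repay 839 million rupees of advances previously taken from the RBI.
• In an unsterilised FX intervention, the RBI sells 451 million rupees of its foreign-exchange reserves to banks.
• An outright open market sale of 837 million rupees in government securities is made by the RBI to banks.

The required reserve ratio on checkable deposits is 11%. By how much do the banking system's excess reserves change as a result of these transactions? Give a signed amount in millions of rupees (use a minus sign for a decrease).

Government account inflow 395 million rupees: reserves −395M, deposits −395M.
Discount-window repayment 839 million rupees: reserves −839M, deposits 0.
FX sale 451 million rupees: reserves −451M, deposits 0.
OMO sale (to banks) 837 million rupees: reserves −837M, deposits 0.
Totals: Δreserves = −2522M, Δdeposits = −395M.
Δrequired reserves = 11% × −395M = −43.45M.
Δexcess reserves = Δreserves − Δrequired = −2522M − (−43.45M) = -2478.55 million.

-2478.55 million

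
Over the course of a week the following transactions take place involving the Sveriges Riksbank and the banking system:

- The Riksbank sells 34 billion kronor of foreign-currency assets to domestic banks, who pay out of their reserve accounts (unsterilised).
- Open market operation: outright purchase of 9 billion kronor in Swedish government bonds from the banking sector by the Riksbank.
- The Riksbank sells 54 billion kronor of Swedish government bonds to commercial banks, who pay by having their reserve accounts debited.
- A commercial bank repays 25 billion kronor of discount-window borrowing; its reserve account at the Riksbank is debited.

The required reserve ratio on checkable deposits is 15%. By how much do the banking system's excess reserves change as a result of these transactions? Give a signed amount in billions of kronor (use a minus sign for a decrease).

FX sale 34 billion kronor: reserves −34B, deposits 0.
OMO purchase (from banks) 9 billion kronor: reserves +9B, deposits 0.
OMO sale (to banks) 54 billion kronor: reserves −54B, deposits 0.
Discount-window repayment 25 billion kronor: reserves −25B, deposits 0.
Totals: Δreserves = −104B, Δdeposits = 0.
Δrequired reserves = 15% × 0 = 0.
Δexcess reserves = Δreserves − Δrequired = −104B − (0) = -104 billion.

-104 billion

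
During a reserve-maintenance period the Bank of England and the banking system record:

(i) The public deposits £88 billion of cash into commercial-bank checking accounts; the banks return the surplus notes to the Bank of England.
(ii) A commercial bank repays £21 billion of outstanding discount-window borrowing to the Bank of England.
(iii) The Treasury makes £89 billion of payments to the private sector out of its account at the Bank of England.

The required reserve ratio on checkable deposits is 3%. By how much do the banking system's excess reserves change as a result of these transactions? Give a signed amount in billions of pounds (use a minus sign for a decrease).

Currency deposit £88 billion: reserves +£88B, deposits +£88B.
Discount-window repayment £21 billion: reserves −£21B, deposits 0.
Government spending £89 billion: reserves +£89B, deposits +£89B.
Totals: Δreserves = +£156B, Δdeposits = +£177B.
Δrequired reserves = 3% × +£177B = +£5.31B.
Δexcess reserves = Δreserves − Δrequired = +£156B − (+£5.31B) = +£150.69 billion.

+£150.69 billion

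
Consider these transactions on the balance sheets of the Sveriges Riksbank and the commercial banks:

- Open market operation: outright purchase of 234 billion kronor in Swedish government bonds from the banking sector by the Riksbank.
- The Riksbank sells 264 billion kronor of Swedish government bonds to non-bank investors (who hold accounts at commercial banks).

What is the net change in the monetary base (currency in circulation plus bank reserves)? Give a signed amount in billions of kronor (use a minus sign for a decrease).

Riksbank balance sheet:
  Assets:      Securities −30B
  Liabilities: Bank reserves −30B
Monetary base = currency + reserves: 0 + (−30B) = -30 billion.

-30 billion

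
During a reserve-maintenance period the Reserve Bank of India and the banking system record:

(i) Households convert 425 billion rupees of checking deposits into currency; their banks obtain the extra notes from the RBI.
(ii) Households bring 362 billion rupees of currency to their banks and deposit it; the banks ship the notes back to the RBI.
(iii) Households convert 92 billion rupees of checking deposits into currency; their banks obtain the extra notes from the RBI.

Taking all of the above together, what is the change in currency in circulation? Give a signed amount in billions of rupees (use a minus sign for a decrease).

+155 billion

Currency withdrawal 425 billion rupees: notes leave the central bank → +425B.
Currency deposit 362 billion rupees: notes return to the central bank → −362B.
Currency withdrawal 92 billion rupees: notes leave the central bank → +92B.
Net: 425 − 362 + 92 = +155 billion.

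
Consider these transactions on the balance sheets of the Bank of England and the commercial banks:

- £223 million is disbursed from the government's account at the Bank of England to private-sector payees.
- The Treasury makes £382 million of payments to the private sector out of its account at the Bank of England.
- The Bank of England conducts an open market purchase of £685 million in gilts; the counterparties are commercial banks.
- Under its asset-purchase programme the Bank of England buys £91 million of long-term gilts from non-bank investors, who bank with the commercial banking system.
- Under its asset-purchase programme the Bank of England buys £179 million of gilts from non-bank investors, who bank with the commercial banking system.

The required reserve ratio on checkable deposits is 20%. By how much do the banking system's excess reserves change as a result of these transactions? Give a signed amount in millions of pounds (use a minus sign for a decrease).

Government spending £223 million: reserves +£223M, deposits +£223M.
Government spending £382 million: reserves +£382M, deposits +£382M.
OMO purchase (from banks) £685 million: reserves +£685M, deposits 0.
Asset purchase (from non-banks) £91 million: reserves +£91M, deposits +£91M.
Asset purchase (from non-banks) £179 million: reserves +£179M, deposits +£179M.
Totals: Δreserves = +£1560M, Δdeposits = +£875M.
Δrequired reserves = 20% × +£875M = +£175M.
Δexcess reserves = Δreserves − Δrequired = +£1560M − (+£175M) = +£1385 million.

+£1385 million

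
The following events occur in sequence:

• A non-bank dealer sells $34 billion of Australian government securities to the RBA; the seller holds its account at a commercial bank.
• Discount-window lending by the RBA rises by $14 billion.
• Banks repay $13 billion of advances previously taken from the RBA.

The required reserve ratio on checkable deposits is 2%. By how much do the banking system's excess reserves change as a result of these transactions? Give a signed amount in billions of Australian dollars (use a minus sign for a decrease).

+$34.32 billion

Asset purchase (from non-banks) $34 billion: reserves +$34B, deposits +$34B.
Discount-window loan $14 billion: reserves +$14B, deposits 0.
Discount-window repayment $13 billion: reserves −$13B, deposits 0.
Totals: Δreserves = +$35B, Δdeposits = +$34B.
Δrequired reserves = 2% × +$34B = +$0.68B.
Δexcess reserves = Δreserves − Δrequired = +$35B − (+$0.68B) = +$34.32 billion.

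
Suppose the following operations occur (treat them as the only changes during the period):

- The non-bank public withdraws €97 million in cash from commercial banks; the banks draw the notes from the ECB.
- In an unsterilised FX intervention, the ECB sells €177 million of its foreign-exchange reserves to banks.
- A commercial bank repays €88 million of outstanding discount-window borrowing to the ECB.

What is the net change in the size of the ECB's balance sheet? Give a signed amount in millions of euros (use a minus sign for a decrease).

-€265 million

Currency withdrawal €97 million: only the composition of liabilities changes → 0.
FX sale €177 million: an ECB asset is shed → −€177M.
Discount-window repayment €88 million: an ECB asset is shed → −€88M.
Net: 0 − 177 − 88 = -€265 million.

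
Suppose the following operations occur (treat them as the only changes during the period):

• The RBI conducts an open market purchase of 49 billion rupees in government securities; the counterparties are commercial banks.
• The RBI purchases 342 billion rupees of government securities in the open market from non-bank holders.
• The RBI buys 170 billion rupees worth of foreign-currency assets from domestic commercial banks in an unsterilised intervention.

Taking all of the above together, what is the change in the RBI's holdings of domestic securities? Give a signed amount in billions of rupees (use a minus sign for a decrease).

+391 billion

OMO purchase (from banks) 49 billion rupees: securities added to the RBI's portfolio → +49B.
Asset purchase (from non-banks) 342 billion rupees: securities added to the RBI's portfolio → +342B.
FX purchase 170 billion rupees: the RBI's securities portfolio is untouched → 0.
Net: 49 + 342 + 0 = +391 billion.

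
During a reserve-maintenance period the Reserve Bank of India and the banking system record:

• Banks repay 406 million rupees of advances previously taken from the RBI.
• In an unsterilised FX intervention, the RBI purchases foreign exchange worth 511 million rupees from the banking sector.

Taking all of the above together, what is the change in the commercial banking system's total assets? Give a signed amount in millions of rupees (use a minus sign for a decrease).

-406 million

Discount-window repayment 406 million rupees: bank balance sheets shrink → −406M.
FX purchase 511 million rupees: just an asset swap on bank balance sheets → 0.
Net: −406 + 0 = -406 million.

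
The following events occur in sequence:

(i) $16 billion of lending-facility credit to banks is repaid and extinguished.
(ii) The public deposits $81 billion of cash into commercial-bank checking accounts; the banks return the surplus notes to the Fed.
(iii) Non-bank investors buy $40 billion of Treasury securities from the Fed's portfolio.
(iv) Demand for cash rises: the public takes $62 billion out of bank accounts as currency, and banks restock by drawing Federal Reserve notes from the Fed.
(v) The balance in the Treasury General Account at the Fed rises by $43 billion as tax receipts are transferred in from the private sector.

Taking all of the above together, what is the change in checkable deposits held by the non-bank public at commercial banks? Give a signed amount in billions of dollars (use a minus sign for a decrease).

Fed balance sheet:
  Assets:      Securities −$40B, Loans to banks −$16B
  Liabilities: Bank reserves −$80B, Currency in circulation −$19B, Government deposits +$43B
Commercial banking system:
  Assets:      Reserves at CB −$80B
  Liabilities: Checkable deposits −$64B, Borrowings from CB −$16B
So the change in checkable deposits held by the non-bank public at commercial banks is -$64 billion.

-$64 billion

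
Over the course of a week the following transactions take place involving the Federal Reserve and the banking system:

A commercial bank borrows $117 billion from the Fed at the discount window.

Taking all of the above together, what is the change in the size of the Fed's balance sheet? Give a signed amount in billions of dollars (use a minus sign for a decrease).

+$117 billion

Discount-window loan $117 billion: a Fed asset is acquired → +$117B.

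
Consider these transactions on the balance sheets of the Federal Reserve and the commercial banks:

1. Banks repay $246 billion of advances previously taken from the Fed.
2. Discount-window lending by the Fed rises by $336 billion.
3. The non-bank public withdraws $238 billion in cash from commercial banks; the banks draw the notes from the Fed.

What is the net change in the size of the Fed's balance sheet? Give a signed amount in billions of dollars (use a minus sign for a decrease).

Discount-window repayment $246 billion: a Fed asset is shed → −$246B.
Discount-window loan $336 billion: a Fed asset is acquired → +$336B.
Currency withdrawal $238 billion: only the composition of liabilities changes → 0.
Net: −246 + 336 + 0 = +$90 billion.

+$90 billion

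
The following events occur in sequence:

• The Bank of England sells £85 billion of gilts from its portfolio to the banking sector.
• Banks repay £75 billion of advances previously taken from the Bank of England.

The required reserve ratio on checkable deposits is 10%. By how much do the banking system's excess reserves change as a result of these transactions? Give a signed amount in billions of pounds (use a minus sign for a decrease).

OMO sale (to banks) £85 billion: reserves −£85B, deposits 0.
Discount-window repayment £75 billion: reserves −£75B, deposits 0.
Totals: Δreserves = −£160B, Δdeposits = 0.
Δrequired reserves = 10% × 0 = 0.
Δexcess reserves = Δreserves − Δrequired = −£160B − (0) = -£160 billion.

-£160 billion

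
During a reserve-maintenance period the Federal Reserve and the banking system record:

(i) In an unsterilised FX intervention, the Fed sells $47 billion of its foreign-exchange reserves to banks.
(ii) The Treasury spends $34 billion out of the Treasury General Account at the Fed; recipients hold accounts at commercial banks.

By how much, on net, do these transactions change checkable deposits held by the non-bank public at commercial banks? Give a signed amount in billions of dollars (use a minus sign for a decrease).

FX sale $47 billion: the counterparty is a bank, so public deposits are unchanged → 0.
Government spending $34 billion: non-bank counterparties' bank balances rise → +$34B.
Net: 0 + 34 = +$34 billion.

+$34 billion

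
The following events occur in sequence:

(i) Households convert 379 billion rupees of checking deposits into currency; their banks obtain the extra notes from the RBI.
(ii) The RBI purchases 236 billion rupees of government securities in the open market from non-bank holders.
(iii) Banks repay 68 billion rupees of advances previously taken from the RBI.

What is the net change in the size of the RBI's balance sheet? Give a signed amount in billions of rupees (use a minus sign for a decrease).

RBI balance sheet:
  Assets:      Securities +236B, Loans to banks −68B
  Liabilities: Bank reserves −211B, Currency in circulation +379B
Change in total RBI assets = +168 billion.

+168 billion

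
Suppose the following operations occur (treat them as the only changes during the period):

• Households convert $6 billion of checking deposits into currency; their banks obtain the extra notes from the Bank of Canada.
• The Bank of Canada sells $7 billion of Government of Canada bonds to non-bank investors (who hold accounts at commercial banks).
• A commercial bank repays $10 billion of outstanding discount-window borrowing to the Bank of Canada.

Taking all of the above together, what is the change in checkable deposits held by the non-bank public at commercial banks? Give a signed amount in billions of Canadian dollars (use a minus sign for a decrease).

-$13 billion

Currency withdrawal $6 billion: non-bank counterparties' bank balances fall → −$6B.
Asset sale (to non-banks) $7 billion: non-bank counterparties' bank balances fall → −$7B.
Discount-window repayment $10 billion: the counterparty is a bank, so public deposits are unchanged → 0.
Net: −6 − 7 + 0 = -$13 billion.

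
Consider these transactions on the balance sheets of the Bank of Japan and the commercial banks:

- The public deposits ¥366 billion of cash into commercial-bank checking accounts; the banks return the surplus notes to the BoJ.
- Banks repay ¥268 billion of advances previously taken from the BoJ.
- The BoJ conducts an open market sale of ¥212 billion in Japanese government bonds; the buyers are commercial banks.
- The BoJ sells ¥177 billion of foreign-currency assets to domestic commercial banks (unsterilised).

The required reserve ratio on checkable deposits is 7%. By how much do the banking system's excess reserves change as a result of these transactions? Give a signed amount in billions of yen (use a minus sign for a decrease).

-¥316.62 billion

Currency deposit ¥366 billion: reserves +¥366B, deposits +¥366B.
Discount-window repayment ¥268 billion: reserves −¥268B, deposits 0.
OMO sale (to banks) ¥212 billion: reserves −¥212B, deposits 0.
FX sale ¥177 billion: reserves −¥177B, deposits 0.
Totals: Δreserves = −¥291B, Δdeposits = +¥366B.
Δrequired reserves = 7% × +¥366B = +¥25.62B.
Δexcess reserves = Δreserves − Δrequired = −¥291B − (+¥25.62B) = -¥316.62 billion.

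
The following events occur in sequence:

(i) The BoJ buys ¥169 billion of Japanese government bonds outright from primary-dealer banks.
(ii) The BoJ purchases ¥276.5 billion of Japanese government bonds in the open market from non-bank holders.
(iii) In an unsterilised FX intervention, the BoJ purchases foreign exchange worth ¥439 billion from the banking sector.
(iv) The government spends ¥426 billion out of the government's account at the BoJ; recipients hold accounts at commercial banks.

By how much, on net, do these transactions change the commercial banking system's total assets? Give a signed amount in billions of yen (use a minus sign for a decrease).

+¥702.5 billion

OMO purchase (from banks) ¥169 billion: just an asset swap on bank balance sheets → 0.
Asset purchase (from non-banks) ¥276.5 billion: bank balance sheets expand → +¥276.5B.
FX purchase ¥439 billion: just an asset swap on bank balance sheets → 0.
Government spending ¥426 billion: bank balance sheets expand → +¥426B.
Net: 0 + 276.5 + 0 + 426 = +¥702.5 billion.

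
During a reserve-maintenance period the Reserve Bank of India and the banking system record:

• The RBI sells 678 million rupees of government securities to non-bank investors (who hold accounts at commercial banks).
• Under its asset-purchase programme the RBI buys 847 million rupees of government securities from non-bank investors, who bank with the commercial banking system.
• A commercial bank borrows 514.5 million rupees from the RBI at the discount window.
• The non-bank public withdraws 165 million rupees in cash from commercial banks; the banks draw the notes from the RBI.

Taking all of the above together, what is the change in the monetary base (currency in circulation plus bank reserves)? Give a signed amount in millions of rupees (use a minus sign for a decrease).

+683.5 million

Asset sale (to non-banks) 678 million rupees: RBI balance sheet contracts → −678M.
Asset purchase (from non-banks) 847 million rupees: RBI balance sheet expands → +847M.
Discount-window loan 514.5 million rupees: RBI balance sheet expands → +514.5M.
Currency withdrawal 165 million rupees: just a shift between currency and reserves — both are base money → 0.
Net: −678 + 847 + 514.5 + 0 = +683.5 million.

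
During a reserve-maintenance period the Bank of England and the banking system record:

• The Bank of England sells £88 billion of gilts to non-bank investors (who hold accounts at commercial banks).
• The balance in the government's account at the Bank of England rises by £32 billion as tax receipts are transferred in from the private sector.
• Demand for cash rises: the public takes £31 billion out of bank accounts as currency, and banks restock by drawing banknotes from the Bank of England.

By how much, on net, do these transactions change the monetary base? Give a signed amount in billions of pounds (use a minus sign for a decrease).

-£120 billion

Bank of England balance sheet:
  Assets:      Securities −£88B
  Liabilities: Bank reserves −£151B, Currency in circulation +£31B, Government deposits +£32B
Commercial banking system:
  Assets:      Reserves at CB −£151B
  Liabilities: Checkable deposits −£151B
Monetary base = currency + reserves: +£31B + (−£151B) = -£120 billion.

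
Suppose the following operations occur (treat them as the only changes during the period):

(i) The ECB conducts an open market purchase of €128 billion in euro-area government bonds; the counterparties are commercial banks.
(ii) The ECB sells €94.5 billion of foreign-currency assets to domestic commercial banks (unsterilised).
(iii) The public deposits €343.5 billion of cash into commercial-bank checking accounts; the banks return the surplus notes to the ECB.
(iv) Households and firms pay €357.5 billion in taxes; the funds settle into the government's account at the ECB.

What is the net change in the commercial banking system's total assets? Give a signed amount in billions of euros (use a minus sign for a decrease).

ECB balance sheet:
  Assets:      Securities +€128B, Foreign assets −€94.5B
  Liabilities: Bank reserves +€19.5B, Currency in circulation −€343.5B, Government deposits +€357.5B
Commercial banking system:
  Assets:      Reserves at CB +€19.5B, Securities −€128B, Foreign assets +€94.5B
  Liabilities: Checkable deposits −€14B
Change in total bank assets = -€14 billion.

-€14 billion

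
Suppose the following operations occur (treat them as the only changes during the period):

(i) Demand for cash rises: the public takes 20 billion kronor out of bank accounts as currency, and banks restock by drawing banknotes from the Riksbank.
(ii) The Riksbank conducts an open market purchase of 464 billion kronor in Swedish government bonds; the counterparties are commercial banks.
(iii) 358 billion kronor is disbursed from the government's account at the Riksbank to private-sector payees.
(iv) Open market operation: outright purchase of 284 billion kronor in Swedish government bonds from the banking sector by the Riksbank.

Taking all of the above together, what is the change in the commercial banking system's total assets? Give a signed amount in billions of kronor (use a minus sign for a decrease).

Currency withdrawal 20 billion kronor: bank balance sheets shrink → −20B.
OMO purchase (from banks) 464 billion kronor: just an asset swap on bank balance sheets → 0.
Government spending 358 billion kronor: bank balance sheets expand → +358B.
OMO purchase (from banks) 284 billion kronor: just an asset swap on bank balance sheets → 0.
Net: −20 + 0 + 358 + 0 = +338 billion.

+338 billion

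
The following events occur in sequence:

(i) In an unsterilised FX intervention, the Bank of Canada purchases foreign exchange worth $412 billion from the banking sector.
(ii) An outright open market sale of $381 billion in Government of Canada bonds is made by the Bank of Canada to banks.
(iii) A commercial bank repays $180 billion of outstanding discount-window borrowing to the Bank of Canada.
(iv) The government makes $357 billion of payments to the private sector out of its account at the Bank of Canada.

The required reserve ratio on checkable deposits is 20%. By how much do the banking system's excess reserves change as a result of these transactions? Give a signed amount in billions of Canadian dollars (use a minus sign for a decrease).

+$136.6 billion

FX purchase $412 billion: reserves +$412B, deposits 0.
OMO sale (to banks) $381 billion: reserves −$381B, deposits 0.
Discount-window repayment $180 billion: reserves −$180B, deposits 0.
Government spending $357 billion: reserves +$357B, deposits +$357B.
Totals: Δreserves = +$208B, Δdeposits = +$357B.
Δrequired reserves = 20% × +$357B = +$71.4B.
Δexcess reserves = Δreserves − Δrequired = +$208B − (+$71.4B) = +$136.6 billion.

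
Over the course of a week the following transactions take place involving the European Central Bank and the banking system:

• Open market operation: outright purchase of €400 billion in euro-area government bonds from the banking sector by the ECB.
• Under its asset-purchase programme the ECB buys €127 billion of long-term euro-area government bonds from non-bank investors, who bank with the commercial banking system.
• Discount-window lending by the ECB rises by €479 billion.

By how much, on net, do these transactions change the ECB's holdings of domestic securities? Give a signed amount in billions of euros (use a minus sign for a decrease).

+€527 billion

OMO purchase (from banks) €400 billion: securities added to the ECB's portfolio → +€400B.
Asset purchase (from non-banks) €127 billion: securities added to the ECB's portfolio → +€127B.
Discount-window loan €479 billion: the ECB's securities portfolio is untouched → 0.
Net: 400 + 127 + 0 = +€527 billion.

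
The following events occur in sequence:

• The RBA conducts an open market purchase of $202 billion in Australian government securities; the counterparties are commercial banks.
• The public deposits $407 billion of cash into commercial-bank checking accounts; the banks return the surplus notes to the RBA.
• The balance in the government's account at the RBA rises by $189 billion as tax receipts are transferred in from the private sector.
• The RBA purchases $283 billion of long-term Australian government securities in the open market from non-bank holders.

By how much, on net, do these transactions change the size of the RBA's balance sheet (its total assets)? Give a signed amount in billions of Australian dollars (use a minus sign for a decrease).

+$485 billion

RBA balance sheet:
  Assets:      Securities +$485B
  Liabilities: Bank reserves +$703B, Currency in circulation −$407B, Government deposits +$189B
Change in total RBA assets = +$485 billion.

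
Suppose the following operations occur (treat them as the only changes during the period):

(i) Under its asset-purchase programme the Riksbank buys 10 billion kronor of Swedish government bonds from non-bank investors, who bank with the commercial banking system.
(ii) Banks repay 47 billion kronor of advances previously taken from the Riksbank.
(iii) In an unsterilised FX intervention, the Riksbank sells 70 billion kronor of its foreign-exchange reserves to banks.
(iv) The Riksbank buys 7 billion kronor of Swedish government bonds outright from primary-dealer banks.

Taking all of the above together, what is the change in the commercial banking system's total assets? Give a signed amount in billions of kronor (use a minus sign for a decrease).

Asset purchase (from non-banks) 10 billion kronor: bank balance sheets expand → +10B.
Discount-window repayment 47 billion kronor: bank balance sheets shrink → −47B.
FX sale 70 billion kronor: just an asset swap on bank balance sheets → 0.
OMO purchase (from banks) 7 billion kronor: just an asset swap on bank balance sheets → 0.
Net: 10 − 47 + 0 + 0 = -37 billion.

-37 billion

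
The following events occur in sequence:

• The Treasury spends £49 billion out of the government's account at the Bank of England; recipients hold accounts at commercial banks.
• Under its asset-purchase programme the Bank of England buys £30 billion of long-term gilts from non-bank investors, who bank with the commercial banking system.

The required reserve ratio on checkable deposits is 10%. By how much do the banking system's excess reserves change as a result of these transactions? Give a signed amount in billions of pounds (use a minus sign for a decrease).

+£71.1 billion

Government spending £49 billion: reserves +£49B, deposits +£49B.
Asset purchase (from non-banks) £30 billion: reserves +£30B, deposits +£30B.
Totals: Δreserves = +£79B, Δdeposits = +£79B.
Δrequired reserves = 10% × +£79B = +£7.9B.
Δexcess reserves = Δreserves − Δrequired = +£79B − (+£7.9B) = +£71.1 billion.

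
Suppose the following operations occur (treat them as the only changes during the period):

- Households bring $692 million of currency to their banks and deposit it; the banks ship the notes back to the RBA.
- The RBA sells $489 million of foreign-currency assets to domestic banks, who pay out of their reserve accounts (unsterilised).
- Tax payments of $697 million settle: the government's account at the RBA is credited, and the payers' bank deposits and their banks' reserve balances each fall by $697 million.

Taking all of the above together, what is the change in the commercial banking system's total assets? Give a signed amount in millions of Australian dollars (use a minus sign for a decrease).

-$5 million

RBA balance sheet:
  Assets:      Foreign assets −$489M
  Liabilities: Bank reserves −$494M, Currency in circulation −$692M, Government deposits +$697M
Commercial banking system:
  Assets:      Reserves at CB −$494M, Foreign assets +$489M
  Liabilities: Checkable deposits −$5M
Change in total bank assets = -$5 million.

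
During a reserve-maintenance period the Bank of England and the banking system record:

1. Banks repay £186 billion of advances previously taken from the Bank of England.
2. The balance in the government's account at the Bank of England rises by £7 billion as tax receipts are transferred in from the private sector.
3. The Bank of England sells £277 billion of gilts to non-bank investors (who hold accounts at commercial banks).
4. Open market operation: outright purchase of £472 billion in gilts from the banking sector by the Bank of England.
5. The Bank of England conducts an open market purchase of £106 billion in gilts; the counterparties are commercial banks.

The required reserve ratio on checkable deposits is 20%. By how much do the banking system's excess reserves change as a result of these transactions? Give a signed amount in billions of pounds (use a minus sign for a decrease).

+£164.8 billion

Discount-window repayment £186 billion: reserves −£186B, deposits 0.
Government account inflow £7 billion: reserves −£7B, deposits −£7B.
Asset sale (to non-banks) £277 billion: reserves −£277B, deposits −£277B.
OMO purchase (from banks) £472 billion: reserves +£472B, deposits 0.
OMO purchase (from banks) £106 billion: reserves +£106B, deposits 0.
Totals: Δreserves = +£108B, Δdeposits = −£284B.
Δrequired reserves = 20% × −£284B = −£56.8B.
Δexcess reserves = Δreserves − Δrequired = +£108B − (−£56.8B) = +£164.8 billion.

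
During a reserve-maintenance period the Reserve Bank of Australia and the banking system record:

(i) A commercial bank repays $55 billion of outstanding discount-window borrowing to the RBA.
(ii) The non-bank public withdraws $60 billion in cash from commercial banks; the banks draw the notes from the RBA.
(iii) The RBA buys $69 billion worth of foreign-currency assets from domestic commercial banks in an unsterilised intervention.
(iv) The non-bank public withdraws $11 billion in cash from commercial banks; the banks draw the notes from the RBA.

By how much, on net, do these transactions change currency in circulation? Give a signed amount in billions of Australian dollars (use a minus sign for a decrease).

+$71 billion

Discount-window repayment $55 billion: no currency enters or leaves circulation → 0.
Currency withdrawal $60 billion: notes leave the central bank → +$60B.
FX purchase $69 billion: no currency enters or leaves circulation → 0.
Currency withdrawal $11 billion: notes leave the central bank → +$11B.
Net: 0 + 60 + 0 + 11 = +$71 billion.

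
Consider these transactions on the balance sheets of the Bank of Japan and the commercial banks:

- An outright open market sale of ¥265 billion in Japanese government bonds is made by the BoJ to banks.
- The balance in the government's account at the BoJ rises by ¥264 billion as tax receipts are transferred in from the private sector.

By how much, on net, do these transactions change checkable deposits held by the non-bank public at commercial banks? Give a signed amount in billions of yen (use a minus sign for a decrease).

-¥264 billion

OMO sale (to banks) ¥265 billion: the counterparty is a bank, so public deposits are unchanged → 0.
Government account inflow ¥264 billion: non-bank counterparties' bank balances fall → −¥264B.
Net: 0 − 264 = -¥264 billion.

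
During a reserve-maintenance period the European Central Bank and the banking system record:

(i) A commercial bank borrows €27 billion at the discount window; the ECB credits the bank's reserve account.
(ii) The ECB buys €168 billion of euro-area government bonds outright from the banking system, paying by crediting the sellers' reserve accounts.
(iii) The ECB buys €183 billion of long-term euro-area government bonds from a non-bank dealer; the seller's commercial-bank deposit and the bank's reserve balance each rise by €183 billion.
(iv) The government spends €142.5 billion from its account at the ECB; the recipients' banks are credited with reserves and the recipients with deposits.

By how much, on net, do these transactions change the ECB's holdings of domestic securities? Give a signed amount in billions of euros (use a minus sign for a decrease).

Discount-window loan €27 billion: the ECB's securities portfolio is untouched → 0.
OMO purchase (from banks) €168 billion: securities added to the ECB's portfolio → +€168B.
Asset purchase (from non-banks) €183 billion: securities added to the ECB's portfolio → +€183B.
Government spending €142.5 billion: the ECB's securities portfolio is untouched → 0.
Net: 0 + 168 + 183 + 0 = +€351 billion.

+€351 billion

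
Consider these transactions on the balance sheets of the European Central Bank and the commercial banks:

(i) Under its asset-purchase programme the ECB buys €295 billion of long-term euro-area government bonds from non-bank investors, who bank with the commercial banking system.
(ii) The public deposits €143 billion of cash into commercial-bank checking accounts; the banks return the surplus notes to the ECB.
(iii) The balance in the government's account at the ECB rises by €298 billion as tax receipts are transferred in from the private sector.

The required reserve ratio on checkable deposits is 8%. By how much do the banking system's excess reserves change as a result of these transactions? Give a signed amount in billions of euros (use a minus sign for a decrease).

+€128.8 billion

Asset purchase (from non-banks) €295 billion: reserves +€295B, deposits +€295B.
Currency deposit €143 billion: reserves +€143B, deposits +€143B.
Government account inflow €298 billion: reserves −€298B, deposits −€298B.
Totals: Δreserves = +€140B, Δdeposits = +€140B.
Δrequired reserves = 8% × +€140B = +€11.2B.
Δexcess reserves = Δreserves − Δrequired = +€140B − (+€11.2B) = +€128.8 billion.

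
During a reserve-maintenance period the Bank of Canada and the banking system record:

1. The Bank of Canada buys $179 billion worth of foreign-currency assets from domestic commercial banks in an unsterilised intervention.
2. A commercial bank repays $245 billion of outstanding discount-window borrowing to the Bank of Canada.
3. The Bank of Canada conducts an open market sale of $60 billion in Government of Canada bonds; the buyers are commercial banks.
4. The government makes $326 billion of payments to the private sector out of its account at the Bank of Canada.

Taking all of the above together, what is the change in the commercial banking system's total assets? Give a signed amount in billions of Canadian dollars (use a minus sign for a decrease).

+$81 billion

Bank of Canada balance sheet:
  Assets:      Securities −$60B, Loans to banks −$245B, Foreign assets +$179B
  Liabilities: Bank reserves +$200B, Government deposits −$326B
Commercial banking system:
  Assets:      Reserves at CB +$200B, Securities +$60B, Foreign assets −$179B
  Liabilities: Checkable deposits +$326B, Borrowings from CB −$245B
Change in total bank assets = +$81 billion.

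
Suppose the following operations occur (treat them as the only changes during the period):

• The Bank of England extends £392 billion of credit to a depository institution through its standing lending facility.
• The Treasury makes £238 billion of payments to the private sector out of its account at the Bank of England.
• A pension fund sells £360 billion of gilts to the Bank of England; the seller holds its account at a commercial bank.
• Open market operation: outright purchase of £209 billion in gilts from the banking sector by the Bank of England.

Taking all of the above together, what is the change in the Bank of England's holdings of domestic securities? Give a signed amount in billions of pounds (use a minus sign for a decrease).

+£569 billion

Discount-window loan £392 billion: the Bank of England's securities portfolio is untouched → 0.
Government spending £238 billion: the Bank of England's securities portfolio is untouched → 0.
Asset purchase (from non-banks) £360 billion: securities added to the Bank of England's portfolio → +£360B.
OMO purchase (from banks) £209 billion: securities added to the Bank of England's portfolio → +£209B.
Net: 0 + 0 + 360 + 209 = +£569 billion.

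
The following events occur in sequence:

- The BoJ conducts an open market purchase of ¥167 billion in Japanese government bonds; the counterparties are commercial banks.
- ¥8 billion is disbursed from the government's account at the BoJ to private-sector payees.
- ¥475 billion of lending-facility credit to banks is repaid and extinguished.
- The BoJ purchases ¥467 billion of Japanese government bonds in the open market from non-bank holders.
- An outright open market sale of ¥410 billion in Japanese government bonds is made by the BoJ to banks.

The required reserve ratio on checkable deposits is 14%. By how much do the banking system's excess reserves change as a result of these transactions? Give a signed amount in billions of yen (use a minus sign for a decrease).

OMO purchase (from banks) ¥167 billion: reserves +¥167B, deposits 0.
Government spending ¥8 billion: reserves +¥8B, deposits +¥8B.
Discount-window repayment ¥475 billion: reserves −¥475B, deposits 0.
Asset purchase (from non-banks) ¥467 billion: reserves +¥467B, deposits +¥467B.
OMO sale (to banks) ¥410 billion: reserves −¥410B, deposits 0.
Totals: Δreserves = −¥243B, Δdeposits = +¥475B.
Δrequired reserves = 14% × +¥475B = +¥66.5B.
Δexcess reserves = Δreserves − Δrequired = −¥243B − (+¥66.5B) = -¥309.5 billion.

-¥309.5 billion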